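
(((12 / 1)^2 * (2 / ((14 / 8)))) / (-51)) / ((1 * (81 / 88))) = -11264 / 3213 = -3.51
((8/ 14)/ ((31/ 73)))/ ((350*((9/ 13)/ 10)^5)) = 216835112000/ 89695431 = 2417.46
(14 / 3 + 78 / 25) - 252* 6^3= -4081816 / 75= -54424.21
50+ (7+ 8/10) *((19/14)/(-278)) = 972259/19460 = 49.96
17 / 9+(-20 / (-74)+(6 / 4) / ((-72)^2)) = 276133 / 127872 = 2.16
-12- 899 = -911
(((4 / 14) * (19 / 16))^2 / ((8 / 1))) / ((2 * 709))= 361 / 35574784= 0.00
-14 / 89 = -0.16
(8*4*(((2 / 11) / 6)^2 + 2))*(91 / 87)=6345248 / 94743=66.97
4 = 4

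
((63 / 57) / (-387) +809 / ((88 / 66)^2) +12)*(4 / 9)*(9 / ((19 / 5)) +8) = 2152.30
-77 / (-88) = 7 / 8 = 0.88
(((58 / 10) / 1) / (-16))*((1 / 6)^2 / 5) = -29 / 14400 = -0.00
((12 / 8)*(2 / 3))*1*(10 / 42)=5 / 21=0.24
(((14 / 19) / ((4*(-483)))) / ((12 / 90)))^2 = 25 / 3055504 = 0.00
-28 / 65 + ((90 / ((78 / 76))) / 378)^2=-1264216 / 3353805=-0.38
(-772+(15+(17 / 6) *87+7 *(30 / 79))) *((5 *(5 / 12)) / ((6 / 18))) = -2005975 / 632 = -3174.01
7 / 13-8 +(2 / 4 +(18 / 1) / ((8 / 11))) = 925 / 52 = 17.79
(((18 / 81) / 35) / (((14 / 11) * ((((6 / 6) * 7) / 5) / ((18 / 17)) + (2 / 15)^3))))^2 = 2722500 / 191939495881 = 0.00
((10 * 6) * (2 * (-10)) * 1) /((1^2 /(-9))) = 10800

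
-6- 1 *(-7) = 1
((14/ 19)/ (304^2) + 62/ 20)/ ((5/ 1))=13608291/ 21948800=0.62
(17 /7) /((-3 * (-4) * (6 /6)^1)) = 17 /84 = 0.20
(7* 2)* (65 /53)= 910 /53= 17.17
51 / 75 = 17 / 25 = 0.68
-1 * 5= -5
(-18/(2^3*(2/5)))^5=-184528125/32768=-5631.35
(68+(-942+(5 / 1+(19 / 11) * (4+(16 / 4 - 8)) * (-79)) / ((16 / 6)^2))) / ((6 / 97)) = -5421427 / 384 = -14118.30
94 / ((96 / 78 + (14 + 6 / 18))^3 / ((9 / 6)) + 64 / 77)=644026383 / 17226632435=0.04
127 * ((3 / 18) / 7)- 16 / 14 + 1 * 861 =36241 / 42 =862.88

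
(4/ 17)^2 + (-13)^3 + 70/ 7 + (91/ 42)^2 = -22704131/ 10404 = -2182.25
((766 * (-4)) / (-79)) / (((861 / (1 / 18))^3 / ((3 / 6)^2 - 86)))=-383 / 428676765588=-0.00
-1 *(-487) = 487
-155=-155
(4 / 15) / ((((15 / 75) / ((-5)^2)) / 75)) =2500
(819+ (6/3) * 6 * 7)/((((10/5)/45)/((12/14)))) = 17415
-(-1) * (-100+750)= 650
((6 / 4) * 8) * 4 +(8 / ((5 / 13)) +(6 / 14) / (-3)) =2403 / 35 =68.66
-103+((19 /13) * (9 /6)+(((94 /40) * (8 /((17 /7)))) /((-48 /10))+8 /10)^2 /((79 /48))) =-4470135559 /44520450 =-100.41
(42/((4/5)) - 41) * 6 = 69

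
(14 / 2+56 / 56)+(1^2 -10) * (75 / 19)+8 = -371 / 19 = -19.53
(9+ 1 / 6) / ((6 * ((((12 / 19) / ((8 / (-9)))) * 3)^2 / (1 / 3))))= 19855 / 177147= 0.11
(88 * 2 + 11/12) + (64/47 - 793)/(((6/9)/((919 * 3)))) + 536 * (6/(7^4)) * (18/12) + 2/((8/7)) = -2216522383339/677082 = -3273639.51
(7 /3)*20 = 140 /3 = 46.67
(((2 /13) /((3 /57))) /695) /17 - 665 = -102140637 /153595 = -665.00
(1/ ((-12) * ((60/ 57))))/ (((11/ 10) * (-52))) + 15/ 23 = 206357/ 315744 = 0.65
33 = 33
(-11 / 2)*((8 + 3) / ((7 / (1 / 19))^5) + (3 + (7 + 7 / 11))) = -2434524059801 / 41615795893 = -58.50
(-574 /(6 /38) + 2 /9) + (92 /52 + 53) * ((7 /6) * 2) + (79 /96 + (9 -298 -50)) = -14397527 /3744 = -3845.49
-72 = -72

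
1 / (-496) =-1 / 496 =-0.00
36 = 36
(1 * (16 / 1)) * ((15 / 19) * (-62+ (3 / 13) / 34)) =-3288120 / 4199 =-783.07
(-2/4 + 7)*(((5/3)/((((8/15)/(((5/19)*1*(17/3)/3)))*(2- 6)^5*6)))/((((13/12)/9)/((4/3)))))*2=-2125/58368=-0.04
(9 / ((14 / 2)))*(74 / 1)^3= 3647016 / 7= 521002.29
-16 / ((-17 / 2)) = 32 / 17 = 1.88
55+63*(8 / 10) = 105.40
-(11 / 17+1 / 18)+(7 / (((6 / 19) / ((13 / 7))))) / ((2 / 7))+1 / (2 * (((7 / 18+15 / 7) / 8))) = 28300379 / 195228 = 144.96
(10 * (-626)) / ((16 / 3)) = -4695 / 4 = -1173.75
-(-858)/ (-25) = -858/ 25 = -34.32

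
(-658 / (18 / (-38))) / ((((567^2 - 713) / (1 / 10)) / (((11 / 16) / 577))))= 68761 / 133263181440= 0.00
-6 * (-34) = 204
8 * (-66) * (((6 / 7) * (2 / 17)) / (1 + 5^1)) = -1056 / 119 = -8.87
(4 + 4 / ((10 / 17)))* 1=54 / 5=10.80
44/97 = 0.45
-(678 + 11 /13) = -8825 /13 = -678.85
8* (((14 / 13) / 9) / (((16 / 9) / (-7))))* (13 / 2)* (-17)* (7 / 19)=5831 / 38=153.45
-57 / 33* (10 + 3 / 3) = -19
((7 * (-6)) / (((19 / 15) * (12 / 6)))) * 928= -292320 / 19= -15385.26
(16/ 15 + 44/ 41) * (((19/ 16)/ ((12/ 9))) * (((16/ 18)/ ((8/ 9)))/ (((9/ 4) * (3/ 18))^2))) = 25004/ 1845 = 13.55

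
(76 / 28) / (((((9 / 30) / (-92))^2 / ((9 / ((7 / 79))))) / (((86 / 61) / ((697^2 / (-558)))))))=-60966181843200 / 1452083101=-41985.33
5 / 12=0.42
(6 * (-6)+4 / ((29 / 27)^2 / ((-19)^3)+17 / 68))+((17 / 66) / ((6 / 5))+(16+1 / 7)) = -50303964031 / 13851259884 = -3.63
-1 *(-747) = 747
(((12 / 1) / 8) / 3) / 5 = 1 / 10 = 0.10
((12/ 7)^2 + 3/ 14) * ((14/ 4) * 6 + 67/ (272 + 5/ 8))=4772711/ 71246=66.99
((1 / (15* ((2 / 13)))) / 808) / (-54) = -0.00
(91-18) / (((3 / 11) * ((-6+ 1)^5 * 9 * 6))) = -803 / 506250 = -0.00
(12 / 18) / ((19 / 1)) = 2 / 57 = 0.04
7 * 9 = 63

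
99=99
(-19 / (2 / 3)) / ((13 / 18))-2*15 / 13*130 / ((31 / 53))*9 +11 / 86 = -161349025 / 34658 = -4655.46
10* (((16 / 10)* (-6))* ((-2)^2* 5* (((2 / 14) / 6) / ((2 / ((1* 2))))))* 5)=-1600 / 7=-228.57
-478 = -478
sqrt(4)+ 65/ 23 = 111/ 23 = 4.83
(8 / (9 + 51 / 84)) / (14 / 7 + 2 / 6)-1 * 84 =-22500 / 269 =-83.64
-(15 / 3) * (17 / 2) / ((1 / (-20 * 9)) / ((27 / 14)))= 103275 / 7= 14753.57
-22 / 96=-11 / 48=-0.23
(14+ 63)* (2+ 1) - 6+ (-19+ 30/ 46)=4753/ 23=206.65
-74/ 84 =-37/ 42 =-0.88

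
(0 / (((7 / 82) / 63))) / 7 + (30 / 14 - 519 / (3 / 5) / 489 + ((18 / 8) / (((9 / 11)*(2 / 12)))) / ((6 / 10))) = 190825 / 6846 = 27.87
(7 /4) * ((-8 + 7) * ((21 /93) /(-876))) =49 /108624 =0.00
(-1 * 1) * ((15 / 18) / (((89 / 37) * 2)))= -185 / 1068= -0.17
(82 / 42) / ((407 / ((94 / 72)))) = 1927 / 307692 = 0.01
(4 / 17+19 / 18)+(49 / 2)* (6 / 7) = 6821 / 306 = 22.29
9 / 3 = 3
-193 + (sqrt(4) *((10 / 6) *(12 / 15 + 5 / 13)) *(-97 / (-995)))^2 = -290401664981 / 1505828025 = -192.85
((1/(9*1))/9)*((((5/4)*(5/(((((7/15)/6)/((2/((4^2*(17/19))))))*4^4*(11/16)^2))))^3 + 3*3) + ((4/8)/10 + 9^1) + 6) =1470470952987435131/4952357253511557120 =0.30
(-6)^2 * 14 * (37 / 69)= 6216 / 23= 270.26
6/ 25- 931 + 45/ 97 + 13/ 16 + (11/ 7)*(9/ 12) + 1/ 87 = -21934833167/ 23629200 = -928.29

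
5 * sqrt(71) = 42.13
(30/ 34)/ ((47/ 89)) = 1335/ 799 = 1.67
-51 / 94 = -0.54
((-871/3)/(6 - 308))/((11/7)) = 6097/9966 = 0.61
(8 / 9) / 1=8 / 9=0.89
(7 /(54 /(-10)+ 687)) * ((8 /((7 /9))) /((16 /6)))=45 /1136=0.04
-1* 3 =-3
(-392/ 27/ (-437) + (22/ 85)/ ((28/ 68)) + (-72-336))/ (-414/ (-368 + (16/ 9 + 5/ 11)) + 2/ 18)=-870183551006/ 2655332175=-327.71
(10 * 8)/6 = 40/3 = 13.33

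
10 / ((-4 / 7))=-35 / 2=-17.50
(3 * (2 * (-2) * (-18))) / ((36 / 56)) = 336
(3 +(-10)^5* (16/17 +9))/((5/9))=-152099541/85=-1789406.36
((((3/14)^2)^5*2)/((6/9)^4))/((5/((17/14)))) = 0.00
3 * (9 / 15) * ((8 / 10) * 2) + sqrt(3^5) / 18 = 3.75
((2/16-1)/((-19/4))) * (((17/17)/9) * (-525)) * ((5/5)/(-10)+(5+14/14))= -14455/228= -63.40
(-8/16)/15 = -1/30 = -0.03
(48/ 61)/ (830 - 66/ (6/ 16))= 8/ 6649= 0.00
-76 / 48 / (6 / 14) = -3.69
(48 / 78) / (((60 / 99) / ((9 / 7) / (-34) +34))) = 266739 / 7735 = 34.48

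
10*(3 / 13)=30 / 13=2.31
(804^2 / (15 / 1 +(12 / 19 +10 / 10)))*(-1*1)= -3070476 / 79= -38866.78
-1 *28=-28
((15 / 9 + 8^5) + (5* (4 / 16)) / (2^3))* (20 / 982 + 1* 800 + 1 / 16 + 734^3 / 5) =3257752755178313779 / 1256960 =2591771221978.67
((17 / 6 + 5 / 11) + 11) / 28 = 943 / 1848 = 0.51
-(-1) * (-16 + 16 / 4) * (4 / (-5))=48 / 5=9.60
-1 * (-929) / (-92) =-929 / 92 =-10.10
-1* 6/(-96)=1/16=0.06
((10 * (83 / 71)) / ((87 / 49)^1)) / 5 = 8134 / 6177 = 1.32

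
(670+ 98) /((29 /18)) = 13824 /29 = 476.69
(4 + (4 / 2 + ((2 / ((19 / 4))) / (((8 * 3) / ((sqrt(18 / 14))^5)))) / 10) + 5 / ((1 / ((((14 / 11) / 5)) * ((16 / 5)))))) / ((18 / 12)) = 27 * sqrt(7) / 32585 + 1108 / 165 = 6.72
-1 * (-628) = 628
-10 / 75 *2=-4 / 15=-0.27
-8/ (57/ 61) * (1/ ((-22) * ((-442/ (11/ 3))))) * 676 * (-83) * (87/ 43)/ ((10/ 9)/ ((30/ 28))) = 34357518/ 97223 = 353.39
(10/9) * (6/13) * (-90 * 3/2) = -900/13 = -69.23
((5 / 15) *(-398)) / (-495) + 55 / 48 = 33593 / 23760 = 1.41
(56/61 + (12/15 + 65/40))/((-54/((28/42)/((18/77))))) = -209363/1185840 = -0.18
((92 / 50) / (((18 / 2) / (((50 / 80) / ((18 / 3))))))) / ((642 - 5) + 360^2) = 23 / 140655960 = 0.00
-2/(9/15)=-10/3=-3.33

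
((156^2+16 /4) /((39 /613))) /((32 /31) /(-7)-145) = -3237731140 /1228383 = -2635.77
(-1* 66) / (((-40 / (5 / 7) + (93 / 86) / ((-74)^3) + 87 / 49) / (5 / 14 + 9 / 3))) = 378358459248 / 92594499005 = 4.09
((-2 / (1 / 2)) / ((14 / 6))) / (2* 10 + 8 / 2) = -0.07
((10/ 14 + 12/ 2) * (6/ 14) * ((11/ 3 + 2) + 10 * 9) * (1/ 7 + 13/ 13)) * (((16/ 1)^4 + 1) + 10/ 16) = 1010328027/ 49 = 20618939.33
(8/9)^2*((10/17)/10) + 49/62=71441/85374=0.84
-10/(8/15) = -75/4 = -18.75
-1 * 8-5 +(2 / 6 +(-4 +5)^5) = -35 / 3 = -11.67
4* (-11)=-44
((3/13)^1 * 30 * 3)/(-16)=-135/104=-1.30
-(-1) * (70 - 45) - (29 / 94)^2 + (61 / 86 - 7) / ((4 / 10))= 871798 / 94987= 9.18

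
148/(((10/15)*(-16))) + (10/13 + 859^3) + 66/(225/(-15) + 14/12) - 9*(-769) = 5471364560087/8632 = 633846682.12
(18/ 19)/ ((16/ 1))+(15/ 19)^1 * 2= 249/ 152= 1.64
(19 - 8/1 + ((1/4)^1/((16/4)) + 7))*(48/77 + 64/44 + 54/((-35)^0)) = 623951/616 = 1012.91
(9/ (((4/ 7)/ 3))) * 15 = 2835/ 4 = 708.75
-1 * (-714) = 714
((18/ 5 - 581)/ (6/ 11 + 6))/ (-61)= 31757/ 21960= 1.45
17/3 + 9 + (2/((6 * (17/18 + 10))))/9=14.67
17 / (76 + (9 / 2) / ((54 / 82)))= 102 / 497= 0.21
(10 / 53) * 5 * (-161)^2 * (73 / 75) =3784466 / 159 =23801.67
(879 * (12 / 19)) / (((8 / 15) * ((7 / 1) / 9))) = 1338.33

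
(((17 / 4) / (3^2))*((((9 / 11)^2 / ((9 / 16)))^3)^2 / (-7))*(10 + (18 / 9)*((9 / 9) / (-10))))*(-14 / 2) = 206308657594368 / 15692141883605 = 13.15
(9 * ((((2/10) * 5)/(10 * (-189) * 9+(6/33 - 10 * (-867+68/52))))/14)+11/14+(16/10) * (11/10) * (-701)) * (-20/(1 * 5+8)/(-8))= -73637174457/310560640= -237.11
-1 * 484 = -484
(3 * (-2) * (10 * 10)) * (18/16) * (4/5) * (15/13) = -8100/13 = -623.08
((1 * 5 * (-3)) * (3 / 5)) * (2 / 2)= -9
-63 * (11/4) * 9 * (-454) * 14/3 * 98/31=323746038/31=10443420.58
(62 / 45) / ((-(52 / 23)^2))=-16399 / 60840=-0.27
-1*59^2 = -3481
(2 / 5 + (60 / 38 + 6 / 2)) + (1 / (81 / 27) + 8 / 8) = 1799 / 285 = 6.31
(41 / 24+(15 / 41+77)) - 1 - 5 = 71905 / 984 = 73.07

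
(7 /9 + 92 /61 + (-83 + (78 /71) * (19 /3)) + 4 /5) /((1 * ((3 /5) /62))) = -881566468 /116937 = -7538.82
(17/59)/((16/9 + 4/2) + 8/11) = 1683/26314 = 0.06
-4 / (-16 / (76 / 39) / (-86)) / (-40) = 1.05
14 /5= 2.80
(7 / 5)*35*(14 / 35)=98 / 5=19.60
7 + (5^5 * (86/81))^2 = 72226608427/6561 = 11008475.60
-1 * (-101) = 101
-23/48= -0.48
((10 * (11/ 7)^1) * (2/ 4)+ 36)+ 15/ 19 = 5938/ 133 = 44.65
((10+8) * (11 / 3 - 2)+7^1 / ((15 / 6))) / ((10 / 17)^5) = 58214137 / 125000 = 465.71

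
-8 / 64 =-1 / 8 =-0.12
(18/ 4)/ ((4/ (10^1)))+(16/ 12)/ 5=691/ 60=11.52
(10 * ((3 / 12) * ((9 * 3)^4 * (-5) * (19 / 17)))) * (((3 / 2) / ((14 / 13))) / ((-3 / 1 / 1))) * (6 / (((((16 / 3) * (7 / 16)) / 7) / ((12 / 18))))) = 9844944525 / 238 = 41365313.13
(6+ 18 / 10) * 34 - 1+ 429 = 3466 / 5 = 693.20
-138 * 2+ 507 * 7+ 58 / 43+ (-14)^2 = 149225 / 43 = 3470.35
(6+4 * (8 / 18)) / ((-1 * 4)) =-35 / 18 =-1.94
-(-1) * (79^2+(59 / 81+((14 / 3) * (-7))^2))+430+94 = 634460 / 81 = 7832.84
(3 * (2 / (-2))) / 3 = -1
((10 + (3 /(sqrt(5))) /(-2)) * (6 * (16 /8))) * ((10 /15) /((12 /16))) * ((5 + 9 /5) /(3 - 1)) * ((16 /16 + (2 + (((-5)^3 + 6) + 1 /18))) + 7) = -1066784 /27 + 266696 * sqrt(5) /225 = -36860.07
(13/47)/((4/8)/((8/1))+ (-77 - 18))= -0.00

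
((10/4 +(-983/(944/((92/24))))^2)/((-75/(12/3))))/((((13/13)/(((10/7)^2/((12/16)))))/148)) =-3125808211/7894908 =-395.93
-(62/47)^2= -3844/2209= -1.74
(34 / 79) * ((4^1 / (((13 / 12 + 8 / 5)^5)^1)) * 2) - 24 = -204889462254696 / 8545873727279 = -23.98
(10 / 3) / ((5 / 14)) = 28 / 3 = 9.33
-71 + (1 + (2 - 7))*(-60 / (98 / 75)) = 5521 / 49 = 112.67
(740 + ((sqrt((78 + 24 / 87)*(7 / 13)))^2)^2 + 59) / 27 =95.39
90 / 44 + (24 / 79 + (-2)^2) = 11035 / 1738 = 6.35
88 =88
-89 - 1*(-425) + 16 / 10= 1688 / 5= 337.60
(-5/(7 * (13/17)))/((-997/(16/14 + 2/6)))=2635/1905267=0.00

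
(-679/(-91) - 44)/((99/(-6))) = 950/429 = 2.21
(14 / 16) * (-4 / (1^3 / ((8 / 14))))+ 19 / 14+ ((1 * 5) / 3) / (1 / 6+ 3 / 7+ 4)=-757 / 2702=-0.28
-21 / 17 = -1.24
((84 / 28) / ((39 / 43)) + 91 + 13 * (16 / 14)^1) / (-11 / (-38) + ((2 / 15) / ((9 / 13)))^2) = 6879791700 / 20580833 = 334.28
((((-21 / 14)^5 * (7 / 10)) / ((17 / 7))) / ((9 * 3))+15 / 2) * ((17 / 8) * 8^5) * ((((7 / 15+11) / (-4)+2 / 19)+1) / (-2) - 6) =-1256187328 / 475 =-2644604.90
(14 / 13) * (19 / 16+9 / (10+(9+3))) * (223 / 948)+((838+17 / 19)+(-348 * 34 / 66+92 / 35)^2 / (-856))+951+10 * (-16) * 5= 28338652189757891 / 29709853773600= 953.85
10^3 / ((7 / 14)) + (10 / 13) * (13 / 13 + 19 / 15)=78068 / 39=2001.74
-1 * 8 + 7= -1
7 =7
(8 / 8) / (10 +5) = 1 / 15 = 0.07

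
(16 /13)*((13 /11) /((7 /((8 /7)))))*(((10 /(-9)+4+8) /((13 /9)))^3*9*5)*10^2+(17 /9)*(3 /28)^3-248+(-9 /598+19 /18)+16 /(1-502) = 8391337206460864429 /18339337912896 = 457559.44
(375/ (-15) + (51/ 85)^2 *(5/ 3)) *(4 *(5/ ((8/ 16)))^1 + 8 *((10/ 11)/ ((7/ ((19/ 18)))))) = -694912/ 693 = -1002.76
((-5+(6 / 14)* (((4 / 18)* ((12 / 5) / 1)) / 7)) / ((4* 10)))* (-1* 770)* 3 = 40161 / 140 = 286.86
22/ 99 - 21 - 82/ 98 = -9532/ 441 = -21.61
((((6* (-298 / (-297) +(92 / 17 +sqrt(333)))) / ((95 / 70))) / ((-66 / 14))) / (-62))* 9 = 3174220 / 3634719 +2646* sqrt(37) / 6479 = 3.36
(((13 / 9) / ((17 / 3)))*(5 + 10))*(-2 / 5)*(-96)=2496 / 17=146.82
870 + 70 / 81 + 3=70783 / 81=873.86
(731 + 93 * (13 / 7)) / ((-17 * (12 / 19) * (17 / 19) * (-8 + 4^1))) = 1141843 / 48552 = 23.52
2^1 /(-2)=-1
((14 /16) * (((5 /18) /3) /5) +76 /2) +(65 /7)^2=2629927 /21168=124.24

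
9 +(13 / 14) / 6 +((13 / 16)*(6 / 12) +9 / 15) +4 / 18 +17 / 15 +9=206807 / 10080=20.52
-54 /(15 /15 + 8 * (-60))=54 /479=0.11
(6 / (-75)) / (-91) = 2 / 2275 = 0.00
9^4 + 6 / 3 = 6563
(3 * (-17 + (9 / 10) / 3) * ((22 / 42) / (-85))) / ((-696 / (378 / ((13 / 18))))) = -148797 / 640900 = -0.23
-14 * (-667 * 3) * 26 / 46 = 15834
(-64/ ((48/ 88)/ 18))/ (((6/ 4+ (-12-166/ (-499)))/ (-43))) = -90634368/ 10147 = -8932.13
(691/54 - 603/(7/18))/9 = -581279/3402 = -170.86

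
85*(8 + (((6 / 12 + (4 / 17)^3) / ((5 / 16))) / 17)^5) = 680.00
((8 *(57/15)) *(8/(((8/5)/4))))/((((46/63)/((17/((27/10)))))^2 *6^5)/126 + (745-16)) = 1506730400/1808646327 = 0.83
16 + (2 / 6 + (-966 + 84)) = -2597 / 3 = -865.67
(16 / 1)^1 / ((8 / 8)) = 16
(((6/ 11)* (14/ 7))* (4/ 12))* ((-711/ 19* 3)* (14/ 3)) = -39816/ 209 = -190.51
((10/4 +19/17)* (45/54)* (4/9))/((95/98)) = 4018/2907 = 1.38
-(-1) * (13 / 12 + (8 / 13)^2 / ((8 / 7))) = 2869 / 2028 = 1.41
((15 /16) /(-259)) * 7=-15 /592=-0.03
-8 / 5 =-1.60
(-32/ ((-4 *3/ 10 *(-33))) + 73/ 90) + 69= 22771/ 330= 69.00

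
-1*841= -841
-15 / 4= -3.75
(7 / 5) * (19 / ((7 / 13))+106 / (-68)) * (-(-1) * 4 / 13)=16054 / 1105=14.53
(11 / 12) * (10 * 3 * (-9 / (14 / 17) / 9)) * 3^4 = -75735 / 28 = -2704.82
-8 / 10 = -4 / 5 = -0.80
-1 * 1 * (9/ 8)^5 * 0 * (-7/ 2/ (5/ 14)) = 0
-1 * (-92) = 92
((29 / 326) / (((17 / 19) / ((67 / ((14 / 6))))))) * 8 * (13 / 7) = 5759052 / 135779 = 42.41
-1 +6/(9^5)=-19681/19683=-1.00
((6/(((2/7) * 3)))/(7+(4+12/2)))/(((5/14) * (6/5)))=49/51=0.96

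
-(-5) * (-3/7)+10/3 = 25/21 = 1.19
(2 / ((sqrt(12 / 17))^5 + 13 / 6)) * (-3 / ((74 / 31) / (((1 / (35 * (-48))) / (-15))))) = -572202371 / 11965690235800 + 1935144 * sqrt(51) / 1495711279475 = -0.00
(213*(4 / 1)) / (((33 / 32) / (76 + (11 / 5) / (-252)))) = 217541728 / 3465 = 62782.61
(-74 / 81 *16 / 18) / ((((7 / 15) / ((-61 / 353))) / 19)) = 3430640 / 600453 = 5.71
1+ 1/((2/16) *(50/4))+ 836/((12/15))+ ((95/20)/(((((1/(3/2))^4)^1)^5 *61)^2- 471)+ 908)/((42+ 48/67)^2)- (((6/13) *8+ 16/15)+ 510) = 19976557629653587122638171969729/37523214108536432819043599280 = 532.38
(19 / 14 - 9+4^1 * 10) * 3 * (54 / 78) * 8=48924 / 91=537.63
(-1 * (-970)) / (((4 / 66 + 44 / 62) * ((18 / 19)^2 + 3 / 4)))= 119407970 / 156221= 764.35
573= 573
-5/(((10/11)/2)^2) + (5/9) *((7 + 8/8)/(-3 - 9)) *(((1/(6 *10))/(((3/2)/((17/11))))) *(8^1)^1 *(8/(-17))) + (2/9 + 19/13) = -3907924/173745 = -22.49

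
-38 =-38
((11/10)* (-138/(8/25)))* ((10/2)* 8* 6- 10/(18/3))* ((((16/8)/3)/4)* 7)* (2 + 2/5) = -1266265/4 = -316566.25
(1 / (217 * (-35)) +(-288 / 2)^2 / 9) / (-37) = -17498879 / 281015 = -62.27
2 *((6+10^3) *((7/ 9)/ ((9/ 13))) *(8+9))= 3112564/ 81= 38426.72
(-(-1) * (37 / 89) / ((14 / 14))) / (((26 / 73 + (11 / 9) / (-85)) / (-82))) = -169433730 / 1698743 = -99.74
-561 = -561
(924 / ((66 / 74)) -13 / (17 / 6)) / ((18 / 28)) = 1604.42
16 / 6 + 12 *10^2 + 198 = 4202 / 3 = 1400.67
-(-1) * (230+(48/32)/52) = 23923/104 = 230.03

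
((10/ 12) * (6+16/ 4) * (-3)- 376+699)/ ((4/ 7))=1043/ 2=521.50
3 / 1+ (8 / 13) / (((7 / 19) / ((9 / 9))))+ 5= 880 / 91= 9.67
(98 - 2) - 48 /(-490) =23544 /245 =96.10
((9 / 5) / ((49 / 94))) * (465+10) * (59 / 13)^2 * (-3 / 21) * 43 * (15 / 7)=-180450340650 / 405769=-444711.99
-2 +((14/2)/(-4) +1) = -11/4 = -2.75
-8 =-8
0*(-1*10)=0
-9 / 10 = -0.90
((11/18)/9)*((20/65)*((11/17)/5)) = 242/89505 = 0.00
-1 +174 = 173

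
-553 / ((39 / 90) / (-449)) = 7448910 / 13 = 572993.08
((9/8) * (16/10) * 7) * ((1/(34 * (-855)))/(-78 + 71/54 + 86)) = -189/4061725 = -0.00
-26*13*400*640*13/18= -562432000/9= -62492444.44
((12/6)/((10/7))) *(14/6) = 49/15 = 3.27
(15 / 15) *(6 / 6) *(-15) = -15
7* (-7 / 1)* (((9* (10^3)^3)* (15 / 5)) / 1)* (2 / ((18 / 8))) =-1176000000000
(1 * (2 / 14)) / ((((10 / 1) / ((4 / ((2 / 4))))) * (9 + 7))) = 1 / 140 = 0.01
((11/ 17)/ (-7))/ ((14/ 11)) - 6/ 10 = -5603/ 8330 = -0.67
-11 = -11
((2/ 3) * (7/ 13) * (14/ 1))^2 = 38416/ 1521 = 25.26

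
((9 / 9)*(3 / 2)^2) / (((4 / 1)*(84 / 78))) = 117 / 224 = 0.52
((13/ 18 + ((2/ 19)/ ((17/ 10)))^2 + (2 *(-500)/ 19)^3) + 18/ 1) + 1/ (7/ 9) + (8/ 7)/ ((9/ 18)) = -36408430899341/ 249763626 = -145771.55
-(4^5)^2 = -1048576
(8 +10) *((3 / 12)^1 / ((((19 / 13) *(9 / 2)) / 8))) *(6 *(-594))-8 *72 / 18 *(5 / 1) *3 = -379776 / 19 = -19988.21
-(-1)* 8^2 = 64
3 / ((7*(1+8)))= 1 / 21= 0.05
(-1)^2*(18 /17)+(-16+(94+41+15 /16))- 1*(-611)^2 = -101510401 /272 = -373200.00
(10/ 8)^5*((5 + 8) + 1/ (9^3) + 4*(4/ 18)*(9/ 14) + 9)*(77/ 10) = 791924375/ 1492992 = 530.43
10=10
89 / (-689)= -89 / 689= -0.13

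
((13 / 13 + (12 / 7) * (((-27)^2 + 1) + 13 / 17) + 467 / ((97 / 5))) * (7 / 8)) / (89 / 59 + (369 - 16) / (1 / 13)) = 43511851 / 178646064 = 0.24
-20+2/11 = -218/11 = -19.82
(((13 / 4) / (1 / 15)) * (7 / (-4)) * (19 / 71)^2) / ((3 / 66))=-134.41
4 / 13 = 0.31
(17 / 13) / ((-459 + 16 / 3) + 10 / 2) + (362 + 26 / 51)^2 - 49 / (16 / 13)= 47832894533575 / 364098384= 131373.54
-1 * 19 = -19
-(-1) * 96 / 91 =96 / 91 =1.05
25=25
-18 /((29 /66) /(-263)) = 312444 /29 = 10773.93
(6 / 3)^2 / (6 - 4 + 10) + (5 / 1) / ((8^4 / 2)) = 0.34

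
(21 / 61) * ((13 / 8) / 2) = 0.28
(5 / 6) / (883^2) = 5 / 4678134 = 0.00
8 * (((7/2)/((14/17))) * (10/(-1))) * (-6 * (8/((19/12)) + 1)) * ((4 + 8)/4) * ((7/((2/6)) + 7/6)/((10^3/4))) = 16422/5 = 3284.40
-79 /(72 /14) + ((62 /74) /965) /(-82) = -809540023 /52700580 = -15.36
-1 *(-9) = 9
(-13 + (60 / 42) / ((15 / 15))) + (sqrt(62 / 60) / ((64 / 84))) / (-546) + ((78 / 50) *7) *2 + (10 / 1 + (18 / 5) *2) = 4807 / 175 - sqrt(930) / 12480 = 27.47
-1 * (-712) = 712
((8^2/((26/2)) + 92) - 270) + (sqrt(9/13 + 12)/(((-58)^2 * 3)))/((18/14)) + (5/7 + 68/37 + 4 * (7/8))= -1124745/6734 + 7 * sqrt(2145)/1180764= -167.02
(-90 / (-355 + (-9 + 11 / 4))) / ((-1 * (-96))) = 3 / 1156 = 0.00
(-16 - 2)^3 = -5832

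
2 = 2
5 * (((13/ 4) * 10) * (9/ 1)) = 2925/ 2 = 1462.50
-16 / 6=-8 / 3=-2.67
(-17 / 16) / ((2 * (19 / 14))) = -119 / 304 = -0.39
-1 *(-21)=21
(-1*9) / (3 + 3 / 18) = -54 / 19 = -2.84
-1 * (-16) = 16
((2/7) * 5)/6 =5/21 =0.24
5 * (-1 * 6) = -30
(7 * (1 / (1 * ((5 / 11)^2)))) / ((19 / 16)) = 13552 / 475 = 28.53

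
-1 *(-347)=347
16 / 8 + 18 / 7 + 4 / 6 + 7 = 257 / 21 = 12.24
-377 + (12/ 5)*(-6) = -1957/ 5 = -391.40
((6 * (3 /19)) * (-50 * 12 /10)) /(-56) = 135 /133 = 1.02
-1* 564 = -564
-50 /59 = -0.85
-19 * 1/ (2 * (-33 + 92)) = -19/ 118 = -0.16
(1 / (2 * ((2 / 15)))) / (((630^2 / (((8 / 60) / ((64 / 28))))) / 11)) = 11 / 1814400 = 0.00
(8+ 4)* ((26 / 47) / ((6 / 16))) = 832 / 47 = 17.70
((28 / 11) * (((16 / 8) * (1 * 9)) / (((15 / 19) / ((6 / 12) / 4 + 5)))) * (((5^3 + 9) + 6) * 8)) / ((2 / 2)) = 3664416 / 11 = 333128.73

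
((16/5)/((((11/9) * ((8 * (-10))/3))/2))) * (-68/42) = 0.32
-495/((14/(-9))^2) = -40095/196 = -204.57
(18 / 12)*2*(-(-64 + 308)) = -732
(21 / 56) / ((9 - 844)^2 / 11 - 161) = 11 / 1854544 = 0.00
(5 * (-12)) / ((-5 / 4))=48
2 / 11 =0.18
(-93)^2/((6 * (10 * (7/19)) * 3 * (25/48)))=219108/875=250.41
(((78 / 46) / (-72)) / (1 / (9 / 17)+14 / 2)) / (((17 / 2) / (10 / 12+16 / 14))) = -1079 / 1751680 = -0.00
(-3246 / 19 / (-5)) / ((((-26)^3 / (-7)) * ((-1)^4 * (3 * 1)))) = 3787 / 834860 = 0.00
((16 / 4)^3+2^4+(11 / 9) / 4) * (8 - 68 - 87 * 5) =-159005 / 4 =-39751.25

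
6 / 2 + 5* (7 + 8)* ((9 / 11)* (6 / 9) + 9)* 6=47283 / 11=4298.45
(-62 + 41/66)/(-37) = 4051/2442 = 1.66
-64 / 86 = -32 / 43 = -0.74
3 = 3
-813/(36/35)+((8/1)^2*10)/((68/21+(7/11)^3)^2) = -84557399337005/114569274252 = -738.05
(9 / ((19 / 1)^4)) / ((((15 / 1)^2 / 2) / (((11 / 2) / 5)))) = 11 / 16290125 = 0.00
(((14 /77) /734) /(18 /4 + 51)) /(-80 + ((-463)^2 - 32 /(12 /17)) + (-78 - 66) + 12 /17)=34 /1630977885911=0.00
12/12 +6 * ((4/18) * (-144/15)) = -11.80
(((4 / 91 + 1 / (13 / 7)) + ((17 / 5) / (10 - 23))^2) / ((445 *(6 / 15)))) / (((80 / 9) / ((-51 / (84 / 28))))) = -184059 / 26321750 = -0.01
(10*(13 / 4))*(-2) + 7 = -58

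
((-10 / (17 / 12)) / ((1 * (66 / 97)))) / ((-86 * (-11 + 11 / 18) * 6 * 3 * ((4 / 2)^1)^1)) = -485 / 1503667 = -0.00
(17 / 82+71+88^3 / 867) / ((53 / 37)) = 2254895329 / 3767982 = 598.44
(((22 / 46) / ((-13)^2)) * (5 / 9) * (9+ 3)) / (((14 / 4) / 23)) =440 / 3549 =0.12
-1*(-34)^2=-1156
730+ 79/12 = 8839/12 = 736.58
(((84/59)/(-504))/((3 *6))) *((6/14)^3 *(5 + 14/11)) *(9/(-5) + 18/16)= 1863/35617120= 0.00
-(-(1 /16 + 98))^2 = -2461761 /256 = -9616.25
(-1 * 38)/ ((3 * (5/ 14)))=-532/ 15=-35.47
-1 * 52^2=-2704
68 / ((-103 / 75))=-5100 / 103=-49.51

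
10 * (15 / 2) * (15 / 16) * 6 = 3375 / 8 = 421.88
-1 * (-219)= 219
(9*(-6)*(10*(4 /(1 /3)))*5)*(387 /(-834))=2089800 /139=15034.53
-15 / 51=-5 / 17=-0.29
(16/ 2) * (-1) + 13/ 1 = 5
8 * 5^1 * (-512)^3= -5368709120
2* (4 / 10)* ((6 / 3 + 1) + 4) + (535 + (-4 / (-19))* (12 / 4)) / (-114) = 9763 / 10830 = 0.90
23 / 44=0.52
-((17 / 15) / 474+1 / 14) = -0.07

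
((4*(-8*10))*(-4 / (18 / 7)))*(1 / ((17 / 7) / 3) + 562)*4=171584000 / 153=1121464.05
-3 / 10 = -0.30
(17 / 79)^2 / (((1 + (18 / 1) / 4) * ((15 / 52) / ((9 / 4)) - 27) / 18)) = -101439 / 17986562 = -0.01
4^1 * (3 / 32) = 3 / 8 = 0.38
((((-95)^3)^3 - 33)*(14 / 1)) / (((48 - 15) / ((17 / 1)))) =-149999359514457039104 / 33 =-4545435136801728457.70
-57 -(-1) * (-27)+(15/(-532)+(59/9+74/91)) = -4771591/62244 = -76.66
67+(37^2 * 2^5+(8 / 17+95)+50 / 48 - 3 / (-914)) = 43971.52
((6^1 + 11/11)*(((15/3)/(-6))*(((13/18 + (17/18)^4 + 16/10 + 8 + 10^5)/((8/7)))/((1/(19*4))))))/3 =-48871760881223/3779136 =-12931993.15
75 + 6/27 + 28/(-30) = 3343/45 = 74.29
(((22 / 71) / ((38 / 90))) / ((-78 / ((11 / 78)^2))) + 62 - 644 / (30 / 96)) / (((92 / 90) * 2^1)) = -1066311009177 / 1090661104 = -977.67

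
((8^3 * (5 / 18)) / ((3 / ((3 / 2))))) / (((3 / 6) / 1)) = 1280 / 9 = 142.22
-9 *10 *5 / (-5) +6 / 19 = 1716 / 19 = 90.32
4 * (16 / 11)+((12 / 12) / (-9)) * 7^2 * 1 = 37 / 99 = 0.37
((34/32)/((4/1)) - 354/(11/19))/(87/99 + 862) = -1290831/1822400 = -0.71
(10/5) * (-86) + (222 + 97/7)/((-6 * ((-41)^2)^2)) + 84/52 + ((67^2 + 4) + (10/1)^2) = 6823500701765/1542865506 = 4422.62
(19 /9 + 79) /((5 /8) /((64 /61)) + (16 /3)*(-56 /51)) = -6353920 /412087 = -15.42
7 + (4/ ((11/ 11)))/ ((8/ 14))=14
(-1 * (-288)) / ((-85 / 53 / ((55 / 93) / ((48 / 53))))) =-61798 / 527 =-117.26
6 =6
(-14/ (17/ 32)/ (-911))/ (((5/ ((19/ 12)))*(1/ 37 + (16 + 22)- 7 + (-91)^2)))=11248/ 10206320175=0.00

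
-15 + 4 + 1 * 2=-9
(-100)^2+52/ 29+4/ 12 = 870185/ 87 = 10002.13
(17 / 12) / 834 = 17 / 10008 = 0.00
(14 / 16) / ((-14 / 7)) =-7 / 16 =-0.44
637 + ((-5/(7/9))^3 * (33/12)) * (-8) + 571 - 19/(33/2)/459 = 36642003784/5195421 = 7052.75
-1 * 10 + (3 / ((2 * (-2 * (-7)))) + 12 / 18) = -775 / 84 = -9.23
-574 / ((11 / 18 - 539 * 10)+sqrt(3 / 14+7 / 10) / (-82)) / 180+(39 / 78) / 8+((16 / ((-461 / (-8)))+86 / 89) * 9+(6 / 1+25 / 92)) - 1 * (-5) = 188350593414298106187237 / 8359851520968695498896 - 423612 * sqrt(70) / 2768406228365215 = 22.53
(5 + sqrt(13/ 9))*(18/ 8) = 3*sqrt(13)/ 4 + 45/ 4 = 13.95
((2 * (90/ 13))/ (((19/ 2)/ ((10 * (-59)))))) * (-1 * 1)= 859.92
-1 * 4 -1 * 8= -12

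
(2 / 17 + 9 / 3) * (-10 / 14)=-265 / 119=-2.23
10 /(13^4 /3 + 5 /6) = 60 /57127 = 0.00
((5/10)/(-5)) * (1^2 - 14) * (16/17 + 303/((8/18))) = 887.50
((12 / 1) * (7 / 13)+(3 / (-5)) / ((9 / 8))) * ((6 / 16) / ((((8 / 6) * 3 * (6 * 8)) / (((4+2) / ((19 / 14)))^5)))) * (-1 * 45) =-28327324536 / 32189287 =-880.02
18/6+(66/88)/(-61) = 729/244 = 2.99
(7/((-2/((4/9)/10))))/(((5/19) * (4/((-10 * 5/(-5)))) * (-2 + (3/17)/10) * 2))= 2261/6066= 0.37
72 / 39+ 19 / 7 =4.56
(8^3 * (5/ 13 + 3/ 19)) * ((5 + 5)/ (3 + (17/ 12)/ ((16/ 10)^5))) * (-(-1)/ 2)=134888816640/ 304494931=442.99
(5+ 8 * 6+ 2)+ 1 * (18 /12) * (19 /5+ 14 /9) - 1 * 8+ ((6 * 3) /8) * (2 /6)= 3347 /60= 55.78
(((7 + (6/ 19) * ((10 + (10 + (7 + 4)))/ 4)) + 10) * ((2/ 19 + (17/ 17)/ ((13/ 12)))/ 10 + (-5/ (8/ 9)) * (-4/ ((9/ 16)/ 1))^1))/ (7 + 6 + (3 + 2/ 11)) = 402604983/ 8353540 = 48.20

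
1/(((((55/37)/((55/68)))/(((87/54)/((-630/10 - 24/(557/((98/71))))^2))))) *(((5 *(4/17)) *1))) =1678134669257/8955508721715360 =0.00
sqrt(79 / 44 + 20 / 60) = sqrt(9273) / 66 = 1.46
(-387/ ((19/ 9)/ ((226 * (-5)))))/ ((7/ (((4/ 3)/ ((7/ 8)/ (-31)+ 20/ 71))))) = 92401853760/ 593579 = 155669.01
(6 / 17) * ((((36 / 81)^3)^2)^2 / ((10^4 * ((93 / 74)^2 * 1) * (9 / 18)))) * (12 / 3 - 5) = -22968008704 / 8651346257793931875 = -0.00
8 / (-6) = -4 / 3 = -1.33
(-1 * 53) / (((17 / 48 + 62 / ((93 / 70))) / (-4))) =10176 / 2257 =4.51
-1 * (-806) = 806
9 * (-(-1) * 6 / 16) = 3.38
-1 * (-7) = 7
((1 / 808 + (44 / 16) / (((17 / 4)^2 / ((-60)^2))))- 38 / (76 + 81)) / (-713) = -20085162317 / 26139566792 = -0.77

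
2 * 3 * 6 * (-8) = -288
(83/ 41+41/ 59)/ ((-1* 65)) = -506/ 12095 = -0.04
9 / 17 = 0.53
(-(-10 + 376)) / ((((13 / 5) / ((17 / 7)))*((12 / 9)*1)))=-46665 / 182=-256.40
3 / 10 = 0.30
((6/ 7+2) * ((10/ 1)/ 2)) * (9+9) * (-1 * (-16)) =28800/ 7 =4114.29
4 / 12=1 / 3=0.33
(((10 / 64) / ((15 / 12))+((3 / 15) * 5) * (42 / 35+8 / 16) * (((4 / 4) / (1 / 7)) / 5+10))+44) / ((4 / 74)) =469937 / 400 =1174.84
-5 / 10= -0.50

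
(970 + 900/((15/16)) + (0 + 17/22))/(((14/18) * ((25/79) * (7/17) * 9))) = 57046611/26950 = 2116.76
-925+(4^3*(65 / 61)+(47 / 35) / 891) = -1629881158 / 1902285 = -856.80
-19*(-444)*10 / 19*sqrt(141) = 4440*sqrt(141) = 52722.08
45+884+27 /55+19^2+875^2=42180352 /55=766915.49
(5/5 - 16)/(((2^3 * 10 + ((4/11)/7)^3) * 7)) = -978285/36522704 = -0.03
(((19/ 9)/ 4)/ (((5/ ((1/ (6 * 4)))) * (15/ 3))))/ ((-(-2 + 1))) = 0.00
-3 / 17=-0.18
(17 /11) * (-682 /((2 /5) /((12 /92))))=-7905 /23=-343.70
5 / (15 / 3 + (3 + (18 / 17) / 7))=119 / 194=0.61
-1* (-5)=5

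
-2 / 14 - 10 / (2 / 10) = -351 / 7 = -50.14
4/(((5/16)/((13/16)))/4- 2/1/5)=-1040/79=-13.16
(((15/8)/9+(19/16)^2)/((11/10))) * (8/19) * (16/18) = 565/1026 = 0.55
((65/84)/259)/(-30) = -13/130536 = -0.00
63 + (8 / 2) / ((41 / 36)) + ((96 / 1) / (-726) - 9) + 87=716269 / 4961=144.38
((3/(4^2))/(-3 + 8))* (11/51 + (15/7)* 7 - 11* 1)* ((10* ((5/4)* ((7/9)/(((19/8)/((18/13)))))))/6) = 7525/50388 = 0.15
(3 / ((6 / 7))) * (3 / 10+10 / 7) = 121 / 20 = 6.05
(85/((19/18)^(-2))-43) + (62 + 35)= 48181/324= 148.71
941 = 941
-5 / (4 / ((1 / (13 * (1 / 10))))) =-25 / 26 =-0.96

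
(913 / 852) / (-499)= -0.00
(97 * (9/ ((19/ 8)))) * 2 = 13968/ 19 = 735.16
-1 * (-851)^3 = 616295051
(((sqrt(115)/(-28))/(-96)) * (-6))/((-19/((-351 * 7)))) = -351 * sqrt(115)/1216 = -3.10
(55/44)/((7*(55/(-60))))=-15/77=-0.19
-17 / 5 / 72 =-17 / 360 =-0.05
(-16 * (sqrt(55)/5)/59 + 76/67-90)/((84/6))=-2977/469-8 * sqrt(55)/2065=-6.38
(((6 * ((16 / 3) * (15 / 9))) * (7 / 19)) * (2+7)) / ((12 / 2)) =560 / 19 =29.47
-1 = -1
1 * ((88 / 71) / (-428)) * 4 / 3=-88 / 22791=-0.00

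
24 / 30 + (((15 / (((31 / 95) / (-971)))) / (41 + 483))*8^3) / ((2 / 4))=-1771087756 / 20305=-87224.22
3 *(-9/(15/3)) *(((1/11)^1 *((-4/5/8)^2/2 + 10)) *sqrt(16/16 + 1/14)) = -54027 *sqrt(210)/154000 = -5.08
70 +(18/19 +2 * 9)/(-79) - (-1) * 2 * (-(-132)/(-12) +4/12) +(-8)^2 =506258/4503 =112.43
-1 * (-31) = 31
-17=-17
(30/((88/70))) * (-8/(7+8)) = -140/11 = -12.73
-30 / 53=-0.57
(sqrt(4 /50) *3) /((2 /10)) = 3 *sqrt(2) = 4.24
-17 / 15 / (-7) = 17 / 105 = 0.16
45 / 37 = 1.22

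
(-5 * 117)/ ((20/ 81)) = -9477/ 4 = -2369.25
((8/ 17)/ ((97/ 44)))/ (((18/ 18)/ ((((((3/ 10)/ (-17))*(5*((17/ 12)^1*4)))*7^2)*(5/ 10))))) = -4312/ 1649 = -2.61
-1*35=-35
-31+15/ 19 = -574/ 19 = -30.21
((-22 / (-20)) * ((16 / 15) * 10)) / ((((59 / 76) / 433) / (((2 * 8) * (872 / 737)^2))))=6405815468032 / 43700415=146584.77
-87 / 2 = -43.50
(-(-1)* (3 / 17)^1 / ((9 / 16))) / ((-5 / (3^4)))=-432 / 85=-5.08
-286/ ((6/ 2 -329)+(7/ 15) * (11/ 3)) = 12870/ 14593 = 0.88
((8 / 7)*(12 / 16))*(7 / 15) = 2 / 5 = 0.40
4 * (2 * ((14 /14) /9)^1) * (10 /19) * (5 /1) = 400 /171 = 2.34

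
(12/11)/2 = 6/11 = 0.55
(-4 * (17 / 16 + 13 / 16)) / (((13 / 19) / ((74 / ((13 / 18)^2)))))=-1555.11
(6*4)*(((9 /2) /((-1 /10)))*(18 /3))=-6480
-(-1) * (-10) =-10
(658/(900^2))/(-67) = -329/27135000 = -0.00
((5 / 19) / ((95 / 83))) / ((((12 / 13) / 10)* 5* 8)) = 1079 / 17328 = 0.06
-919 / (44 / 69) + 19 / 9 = -569863 / 396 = -1439.05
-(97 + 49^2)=-2498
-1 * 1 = -1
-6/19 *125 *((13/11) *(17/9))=-55250/627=-88.12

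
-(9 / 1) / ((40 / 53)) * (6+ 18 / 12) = -1431 / 16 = -89.44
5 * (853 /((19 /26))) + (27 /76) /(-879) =129963071 /22268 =5836.32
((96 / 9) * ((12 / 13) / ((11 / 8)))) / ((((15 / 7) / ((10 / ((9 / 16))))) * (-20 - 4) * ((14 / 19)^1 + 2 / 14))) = -3813376 / 1355211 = -2.81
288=288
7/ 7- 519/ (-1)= 520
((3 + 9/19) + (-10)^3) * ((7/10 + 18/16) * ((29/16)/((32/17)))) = -340707863/194560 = -1751.17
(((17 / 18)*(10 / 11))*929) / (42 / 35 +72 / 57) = 7501675 / 23166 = 323.82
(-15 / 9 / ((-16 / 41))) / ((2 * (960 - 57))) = 205 / 86688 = 0.00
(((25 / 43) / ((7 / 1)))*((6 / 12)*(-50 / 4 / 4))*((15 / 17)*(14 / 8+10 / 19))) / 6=-540625 / 12444544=-0.04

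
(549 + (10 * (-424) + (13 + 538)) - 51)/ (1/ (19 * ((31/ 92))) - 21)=1879499/ 12277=153.09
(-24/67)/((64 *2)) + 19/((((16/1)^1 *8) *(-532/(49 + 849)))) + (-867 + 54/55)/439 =-6453235139/2898945280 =-2.23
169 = 169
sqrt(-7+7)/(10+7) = 0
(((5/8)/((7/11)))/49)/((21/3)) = 55/19208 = 0.00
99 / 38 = 2.61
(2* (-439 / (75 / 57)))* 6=-100092 / 25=-4003.68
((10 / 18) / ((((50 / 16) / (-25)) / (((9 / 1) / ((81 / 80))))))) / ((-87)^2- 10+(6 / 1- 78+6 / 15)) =-0.01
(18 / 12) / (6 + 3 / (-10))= 5 / 19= 0.26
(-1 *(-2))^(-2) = 1/ 4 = 0.25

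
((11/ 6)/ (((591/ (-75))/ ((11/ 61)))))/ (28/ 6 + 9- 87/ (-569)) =-344245/ 113392412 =-0.00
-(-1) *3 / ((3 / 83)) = 83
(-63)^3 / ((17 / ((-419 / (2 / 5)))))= 523848465 / 34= 15407307.79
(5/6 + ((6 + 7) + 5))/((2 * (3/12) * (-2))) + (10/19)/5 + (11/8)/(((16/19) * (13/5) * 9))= -5309105/284544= -18.66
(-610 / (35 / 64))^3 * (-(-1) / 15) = -476013658112 / 5145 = -92519661.44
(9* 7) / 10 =63 / 10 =6.30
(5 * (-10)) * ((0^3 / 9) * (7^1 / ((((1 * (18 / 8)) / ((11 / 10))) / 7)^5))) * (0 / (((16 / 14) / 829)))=0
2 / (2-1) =2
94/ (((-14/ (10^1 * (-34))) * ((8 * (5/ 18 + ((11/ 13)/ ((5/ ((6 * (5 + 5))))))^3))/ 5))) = 394965675/ 289872863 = 1.36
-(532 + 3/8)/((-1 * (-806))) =-0.66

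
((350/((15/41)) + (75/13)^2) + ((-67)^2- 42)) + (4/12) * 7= 919239/169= 5439.28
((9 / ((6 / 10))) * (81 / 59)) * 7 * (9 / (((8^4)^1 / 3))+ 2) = 69902595 / 241664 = 289.26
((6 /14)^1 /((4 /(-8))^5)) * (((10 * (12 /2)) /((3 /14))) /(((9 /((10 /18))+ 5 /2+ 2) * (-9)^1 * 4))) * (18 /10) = 640 /69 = 9.28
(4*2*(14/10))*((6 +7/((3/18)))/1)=537.60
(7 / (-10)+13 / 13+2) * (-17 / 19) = -391 / 190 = -2.06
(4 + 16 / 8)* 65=390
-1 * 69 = -69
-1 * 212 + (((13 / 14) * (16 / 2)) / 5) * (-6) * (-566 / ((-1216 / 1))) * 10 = -67429 / 266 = -253.49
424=424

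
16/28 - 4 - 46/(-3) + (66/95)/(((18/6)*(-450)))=1781173/149625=11.90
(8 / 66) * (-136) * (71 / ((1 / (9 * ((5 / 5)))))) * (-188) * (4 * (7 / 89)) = 609950208 / 979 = 623033.92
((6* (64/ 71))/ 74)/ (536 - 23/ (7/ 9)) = 1344/ 9312715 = 0.00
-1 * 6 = -6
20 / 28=5 / 7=0.71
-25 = -25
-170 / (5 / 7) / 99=-238 / 99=-2.40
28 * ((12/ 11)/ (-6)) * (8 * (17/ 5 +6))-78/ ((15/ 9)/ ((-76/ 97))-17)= -90847096/ 239855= -378.76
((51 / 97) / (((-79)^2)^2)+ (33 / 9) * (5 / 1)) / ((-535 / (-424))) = 88106641290112 / 6063943360485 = 14.53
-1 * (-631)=631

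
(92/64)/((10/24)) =69/20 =3.45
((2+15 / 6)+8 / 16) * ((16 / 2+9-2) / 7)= 75 / 7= 10.71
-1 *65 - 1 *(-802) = 737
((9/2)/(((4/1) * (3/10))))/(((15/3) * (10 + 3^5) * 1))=3/1012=0.00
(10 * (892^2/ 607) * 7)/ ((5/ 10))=111392960/ 607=183513.94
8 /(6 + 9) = 8 /15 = 0.53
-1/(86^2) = -1/7396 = -0.00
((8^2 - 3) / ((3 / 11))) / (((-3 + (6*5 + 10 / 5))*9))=671 / 783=0.86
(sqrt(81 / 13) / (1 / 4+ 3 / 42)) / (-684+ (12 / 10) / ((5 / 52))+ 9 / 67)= -6700*sqrt(13) / 2088489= -0.01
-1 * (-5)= 5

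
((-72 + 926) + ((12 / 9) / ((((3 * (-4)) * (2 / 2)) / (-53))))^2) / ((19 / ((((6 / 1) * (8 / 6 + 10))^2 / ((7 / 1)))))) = 332849392 / 10773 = 30896.63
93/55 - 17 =-842/55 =-15.31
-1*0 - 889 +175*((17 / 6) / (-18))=-98987 / 108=-916.55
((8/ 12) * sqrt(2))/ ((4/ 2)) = sqrt(2)/ 3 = 0.47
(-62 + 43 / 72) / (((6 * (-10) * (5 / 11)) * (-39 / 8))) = -48631 / 105300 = -0.46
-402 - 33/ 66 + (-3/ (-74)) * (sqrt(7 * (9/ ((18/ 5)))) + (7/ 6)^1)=-59563/ 148 + 3 * sqrt(70)/ 148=-402.28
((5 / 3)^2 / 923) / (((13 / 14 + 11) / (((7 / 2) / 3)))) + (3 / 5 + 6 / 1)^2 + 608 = 67791704848 / 104045175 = 651.56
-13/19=-0.68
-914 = -914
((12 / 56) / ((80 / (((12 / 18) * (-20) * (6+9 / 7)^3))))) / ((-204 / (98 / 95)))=2601 / 37240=0.07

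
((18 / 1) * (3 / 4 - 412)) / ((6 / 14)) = -34545 / 2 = -17272.50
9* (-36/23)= -324/23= -14.09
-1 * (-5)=5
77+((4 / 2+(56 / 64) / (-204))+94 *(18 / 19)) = 5210843 / 31008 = 168.05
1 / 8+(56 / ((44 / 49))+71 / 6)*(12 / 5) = 178.20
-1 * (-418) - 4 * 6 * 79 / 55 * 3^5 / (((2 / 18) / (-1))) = 4169542 / 55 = 75809.85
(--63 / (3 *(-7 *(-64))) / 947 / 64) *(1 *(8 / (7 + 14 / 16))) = 1 / 1272768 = 0.00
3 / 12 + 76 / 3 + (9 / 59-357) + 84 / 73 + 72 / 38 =-322309453 / 981996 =-328.22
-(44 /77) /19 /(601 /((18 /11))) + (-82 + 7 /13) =-931140453 /11430419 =-81.46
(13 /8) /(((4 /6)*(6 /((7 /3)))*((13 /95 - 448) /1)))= -8645 /4084512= -0.00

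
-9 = -9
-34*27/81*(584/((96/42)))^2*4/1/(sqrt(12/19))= -3723793.93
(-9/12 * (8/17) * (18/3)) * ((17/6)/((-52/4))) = 6/13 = 0.46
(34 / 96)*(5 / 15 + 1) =17 / 36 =0.47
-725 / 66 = -10.98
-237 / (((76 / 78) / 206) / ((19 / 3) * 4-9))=-15549807 / 19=-818410.89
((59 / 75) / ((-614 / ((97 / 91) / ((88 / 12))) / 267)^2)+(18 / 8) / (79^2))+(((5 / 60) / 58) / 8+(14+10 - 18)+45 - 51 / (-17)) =54.00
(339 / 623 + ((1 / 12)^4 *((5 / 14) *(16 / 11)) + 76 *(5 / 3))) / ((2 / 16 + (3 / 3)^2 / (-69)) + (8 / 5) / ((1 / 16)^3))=37122705985 / 1912505897412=0.02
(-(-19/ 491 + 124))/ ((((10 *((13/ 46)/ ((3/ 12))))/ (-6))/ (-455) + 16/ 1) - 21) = 29397795/ 1184783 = 24.81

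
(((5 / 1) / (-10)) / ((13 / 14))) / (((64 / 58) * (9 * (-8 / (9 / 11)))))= 203 / 36608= 0.01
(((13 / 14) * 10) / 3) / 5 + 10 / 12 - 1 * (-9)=439 / 42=10.45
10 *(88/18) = 440/9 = 48.89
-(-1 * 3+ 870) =-867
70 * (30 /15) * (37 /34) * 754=1952860 /17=114874.12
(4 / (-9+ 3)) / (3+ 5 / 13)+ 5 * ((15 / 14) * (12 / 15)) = 1889 / 462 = 4.09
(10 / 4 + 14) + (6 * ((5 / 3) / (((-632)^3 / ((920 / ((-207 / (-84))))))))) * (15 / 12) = 780972901 / 47331744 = 16.50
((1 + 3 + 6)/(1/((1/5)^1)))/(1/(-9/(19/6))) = -108/19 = -5.68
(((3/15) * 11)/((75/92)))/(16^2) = 253/24000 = 0.01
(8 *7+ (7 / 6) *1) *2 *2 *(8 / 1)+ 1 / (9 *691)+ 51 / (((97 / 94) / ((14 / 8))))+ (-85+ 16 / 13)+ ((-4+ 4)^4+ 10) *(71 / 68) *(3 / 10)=978643951373 / 533266812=1835.19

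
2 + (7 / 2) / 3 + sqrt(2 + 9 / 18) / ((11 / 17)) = 17 * sqrt(10) / 22 + 19 / 6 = 5.61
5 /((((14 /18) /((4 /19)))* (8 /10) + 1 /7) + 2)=1575 /1606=0.98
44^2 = 1936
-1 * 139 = -139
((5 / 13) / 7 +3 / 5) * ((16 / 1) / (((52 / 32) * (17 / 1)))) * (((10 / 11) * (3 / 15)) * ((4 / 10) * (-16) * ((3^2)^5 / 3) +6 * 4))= -48041299968 / 5530525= -8686.57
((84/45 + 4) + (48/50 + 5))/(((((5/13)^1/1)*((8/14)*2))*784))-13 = -4356469/336000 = -12.97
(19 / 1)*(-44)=-836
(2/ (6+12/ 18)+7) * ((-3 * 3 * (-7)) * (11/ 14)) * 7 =50589/ 20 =2529.45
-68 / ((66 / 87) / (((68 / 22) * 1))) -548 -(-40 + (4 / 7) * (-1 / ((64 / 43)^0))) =-664460 / 847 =-784.49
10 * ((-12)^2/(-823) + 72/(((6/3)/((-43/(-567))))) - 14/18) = 307190/17283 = 17.77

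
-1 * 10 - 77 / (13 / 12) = -1054 / 13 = -81.08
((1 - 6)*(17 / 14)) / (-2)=85 / 28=3.04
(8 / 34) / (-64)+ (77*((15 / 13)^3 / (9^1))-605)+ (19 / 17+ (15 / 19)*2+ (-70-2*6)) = -7620462303 / 11354096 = -671.16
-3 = -3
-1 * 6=-6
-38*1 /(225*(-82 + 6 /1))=1 /450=0.00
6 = 6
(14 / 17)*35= 490 / 17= 28.82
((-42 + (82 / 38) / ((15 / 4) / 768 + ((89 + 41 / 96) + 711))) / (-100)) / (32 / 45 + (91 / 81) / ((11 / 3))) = 291371522409 / 705933352430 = 0.41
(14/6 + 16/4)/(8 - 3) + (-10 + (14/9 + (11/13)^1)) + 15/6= -4483/1170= -3.83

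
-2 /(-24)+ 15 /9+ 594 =2383 /4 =595.75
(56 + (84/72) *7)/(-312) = -385/1872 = -0.21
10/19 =0.53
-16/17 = -0.94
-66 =-66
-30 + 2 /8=-119 /4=-29.75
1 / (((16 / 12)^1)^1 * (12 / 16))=1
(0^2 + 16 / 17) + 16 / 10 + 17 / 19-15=-18676 / 1615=-11.56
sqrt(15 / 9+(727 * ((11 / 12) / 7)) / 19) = sqrt(4252143) / 798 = 2.58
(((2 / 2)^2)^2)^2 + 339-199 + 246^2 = 60657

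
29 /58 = 1 /2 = 0.50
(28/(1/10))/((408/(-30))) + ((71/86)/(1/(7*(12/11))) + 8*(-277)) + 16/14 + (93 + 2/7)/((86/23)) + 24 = -245432983/112574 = -2180.19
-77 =-77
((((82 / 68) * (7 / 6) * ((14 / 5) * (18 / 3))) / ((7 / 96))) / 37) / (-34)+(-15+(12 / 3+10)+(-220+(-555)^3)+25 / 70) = -127960850322499 / 748510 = -170954095.90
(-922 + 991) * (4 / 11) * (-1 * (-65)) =1630.91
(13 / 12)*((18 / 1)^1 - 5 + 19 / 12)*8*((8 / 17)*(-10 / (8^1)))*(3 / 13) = -875 / 51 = -17.16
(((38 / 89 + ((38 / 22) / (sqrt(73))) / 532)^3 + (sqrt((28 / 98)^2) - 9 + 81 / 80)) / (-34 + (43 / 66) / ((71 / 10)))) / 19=2086269119726859 / 176298710064849680 - 6389876422725*sqrt(73) / 169245176954749491904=0.01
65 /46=1.41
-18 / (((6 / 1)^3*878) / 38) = -19 / 5268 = -0.00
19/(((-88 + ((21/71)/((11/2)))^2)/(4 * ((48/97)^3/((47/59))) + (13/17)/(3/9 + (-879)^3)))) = -10476788679005002650462045/79748097116147717895104528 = -0.13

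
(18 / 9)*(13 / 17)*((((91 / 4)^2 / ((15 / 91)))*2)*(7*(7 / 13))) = 36924979 / 1020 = 36200.96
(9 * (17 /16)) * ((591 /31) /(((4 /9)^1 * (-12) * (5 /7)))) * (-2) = 1898883 /19840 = 95.71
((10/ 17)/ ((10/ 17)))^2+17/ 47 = 64/ 47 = 1.36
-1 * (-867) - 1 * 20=847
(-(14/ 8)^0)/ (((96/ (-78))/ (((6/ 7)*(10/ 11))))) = 195/ 308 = 0.63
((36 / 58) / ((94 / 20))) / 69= 60 / 31349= 0.00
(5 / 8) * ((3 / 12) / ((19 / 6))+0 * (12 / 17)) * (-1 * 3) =-45 / 304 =-0.15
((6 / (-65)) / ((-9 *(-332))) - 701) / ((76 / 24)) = -221.37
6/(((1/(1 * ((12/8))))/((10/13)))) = 90/13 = 6.92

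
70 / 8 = 35 / 4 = 8.75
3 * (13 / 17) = 2.29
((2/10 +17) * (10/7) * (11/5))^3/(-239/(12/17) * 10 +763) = -40636345728/674723875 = -60.23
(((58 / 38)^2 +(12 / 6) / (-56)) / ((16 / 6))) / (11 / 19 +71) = 69561 / 5788160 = 0.01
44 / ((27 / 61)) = 99.41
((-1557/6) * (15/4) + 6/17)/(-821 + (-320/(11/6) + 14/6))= 4365801/4457536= 0.98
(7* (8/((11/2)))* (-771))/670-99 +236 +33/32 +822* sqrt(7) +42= 2343.12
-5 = -5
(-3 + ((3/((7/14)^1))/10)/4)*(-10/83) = 57/166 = 0.34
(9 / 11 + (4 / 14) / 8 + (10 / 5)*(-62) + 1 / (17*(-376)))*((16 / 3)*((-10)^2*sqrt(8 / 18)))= -24244247600 / 553707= -43785.34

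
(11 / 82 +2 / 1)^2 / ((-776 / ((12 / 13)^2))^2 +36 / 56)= 17364375 / 3162153644281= 0.00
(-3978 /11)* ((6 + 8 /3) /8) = -8619 /22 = -391.77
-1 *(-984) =984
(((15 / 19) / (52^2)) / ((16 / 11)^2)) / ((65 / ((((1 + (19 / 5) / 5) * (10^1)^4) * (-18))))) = -898425 / 1335776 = -0.67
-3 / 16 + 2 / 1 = 29 / 16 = 1.81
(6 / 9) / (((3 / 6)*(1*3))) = 4 / 9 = 0.44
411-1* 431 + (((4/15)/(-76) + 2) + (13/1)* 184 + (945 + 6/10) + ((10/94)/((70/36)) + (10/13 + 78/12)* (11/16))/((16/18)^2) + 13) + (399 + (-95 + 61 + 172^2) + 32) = 16636000750543/499279872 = 33319.99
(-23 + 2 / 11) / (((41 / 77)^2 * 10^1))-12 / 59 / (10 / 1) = -8.07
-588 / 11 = -53.45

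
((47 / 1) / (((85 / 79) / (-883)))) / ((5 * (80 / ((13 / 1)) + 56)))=-42621527 / 343400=-124.12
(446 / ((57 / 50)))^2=497290000 / 3249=153059.40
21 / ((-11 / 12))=-252 / 11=-22.91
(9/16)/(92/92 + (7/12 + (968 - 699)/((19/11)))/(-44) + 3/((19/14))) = -5643/3433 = -1.64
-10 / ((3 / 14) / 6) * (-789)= 220920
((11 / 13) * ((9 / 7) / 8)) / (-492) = -33 / 119392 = -0.00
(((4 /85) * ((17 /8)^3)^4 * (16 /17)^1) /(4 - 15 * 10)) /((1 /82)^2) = -3388885746654769 /195957882880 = -17293.95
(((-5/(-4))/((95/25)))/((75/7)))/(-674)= -7/153672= -0.00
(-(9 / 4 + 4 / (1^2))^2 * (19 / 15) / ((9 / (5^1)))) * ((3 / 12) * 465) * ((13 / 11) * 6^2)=-23928125 / 176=-135955.26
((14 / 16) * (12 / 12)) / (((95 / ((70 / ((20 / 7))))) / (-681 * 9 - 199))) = -271313 / 190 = -1427.96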